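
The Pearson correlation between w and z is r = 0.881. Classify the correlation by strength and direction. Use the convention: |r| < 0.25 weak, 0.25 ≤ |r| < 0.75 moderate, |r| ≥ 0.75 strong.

strong positive

r = 0.881 > 0 so the relationship is positive.
|r| = 0.881, which falls in the strong range.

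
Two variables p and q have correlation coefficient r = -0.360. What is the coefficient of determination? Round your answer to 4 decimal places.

r² = (-0.360)² = 0.1296

0.1296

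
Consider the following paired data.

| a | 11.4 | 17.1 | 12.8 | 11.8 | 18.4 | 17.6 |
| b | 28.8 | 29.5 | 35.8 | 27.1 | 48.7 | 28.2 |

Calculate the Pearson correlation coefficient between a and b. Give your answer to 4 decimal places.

0.4666

n = 6, Σa = 89.1, Σb = 198.1, Σa² = 1373.77, Σb² = 6882.67, Σab = 3003.19
nΣab − ΣaΣb = 18019.14 − 17650.71 = 368.43
nΣa² − (Σa)² = 8242.62 − 7938.81 = 303.81; nΣb² − (Σb)² = 41296.02 − 39243.61 = 2052.41
r = 368.43 / √(303.81 × 2052.41) = 368.43 / 789.6472 ≈ 0.4666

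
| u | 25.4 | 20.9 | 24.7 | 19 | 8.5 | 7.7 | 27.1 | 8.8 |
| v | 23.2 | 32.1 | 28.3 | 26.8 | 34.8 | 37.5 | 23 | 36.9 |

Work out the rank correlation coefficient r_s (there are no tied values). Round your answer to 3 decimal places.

Rank u: 7, 5, 6, 4, 2, 1, 8, 3
Rank v: 2, 5, 4, 3, 6, 8, 1, 7
d = rank(u) − rank(v): 5, 0, 2, 1, -4, -7, 7, -4; Σd² = 160
ρ = 1 − 6Σd² / [n(n²−1)] = 1 − 6×160 / (8×63) = 1 − 960/504 ≈ -0.905

-0.905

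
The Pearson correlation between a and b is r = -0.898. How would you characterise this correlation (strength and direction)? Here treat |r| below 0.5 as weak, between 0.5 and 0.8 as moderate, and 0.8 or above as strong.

strong negative

r = -0.898 < 0 so the relationship is negative.
|r| = 0.898, which falls in the strong range.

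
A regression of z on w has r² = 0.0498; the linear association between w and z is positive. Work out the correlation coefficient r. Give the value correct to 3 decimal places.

|r| = √0.0498 = 0.223
The association is positive, so r = 0.223.

0.223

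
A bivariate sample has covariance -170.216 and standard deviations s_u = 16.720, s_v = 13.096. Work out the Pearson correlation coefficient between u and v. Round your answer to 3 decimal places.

r = Cov(u,v) / (s_u · s_v) = -170.216 / (16.720 × 13.096)
  = -170.216 / 218.9651 ≈ -0.777

-0.777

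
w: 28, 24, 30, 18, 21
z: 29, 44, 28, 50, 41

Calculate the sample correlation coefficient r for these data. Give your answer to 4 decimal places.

-0.9384

n = 5, Σw = 121, Σz = 192, Σw² = 3025, Σz² = 7742, Σwz = 4469
nΣwz − ΣwΣz = 22345 − 23232 = -887
nΣw² − (Σw)² = 15125 − 14641 = 484; nΣz² − (Σz)² = 38710 − 36864 = 1846
r = -887 / √(484 × 1846) = -887 / 945.2322 ≈ -0.9384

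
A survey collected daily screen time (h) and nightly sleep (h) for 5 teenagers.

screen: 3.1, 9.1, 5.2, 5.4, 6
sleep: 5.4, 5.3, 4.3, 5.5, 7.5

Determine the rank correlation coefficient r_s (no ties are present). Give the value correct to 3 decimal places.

0.200

Rank screen: 1, 5, 2, 3, 4
Rank sleep: 3, 2, 1, 4, 5
d = rank(screen) − rank(sleep): -2, 3, 1, -1, -1; Σd² = 16
ρ = 1 − 6Σd² / [n(n²−1)] = 1 − 6×16 / (5×24) = 1 − 96/120 ≈ 0.200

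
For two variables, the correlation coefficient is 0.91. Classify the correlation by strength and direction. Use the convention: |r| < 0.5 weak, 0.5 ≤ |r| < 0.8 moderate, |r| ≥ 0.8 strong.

strong positive

r = 0.91 > 0 so the relationship is positive.
|r| = 0.91, which falls in the strong range.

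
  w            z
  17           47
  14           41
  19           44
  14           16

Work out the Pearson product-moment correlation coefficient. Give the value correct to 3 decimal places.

0.622

n = 4, Σw = 64, Σz = 148, Σw² = 1042, Σz² = 6082, Σwz = 2433
nΣwz − ΣwΣz = 9732 − 9472 = 260
nΣw² − (Σw)² = 4168 − 4096 = 72; nΣz² − (Σz)² = 24328 − 21904 = 2424
r = 260 / √(72 × 2424) = 260 / 417.7655 ≈ 0.622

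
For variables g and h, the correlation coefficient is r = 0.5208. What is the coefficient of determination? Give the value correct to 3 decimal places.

0.271

r² = (0.5208)² = 0.271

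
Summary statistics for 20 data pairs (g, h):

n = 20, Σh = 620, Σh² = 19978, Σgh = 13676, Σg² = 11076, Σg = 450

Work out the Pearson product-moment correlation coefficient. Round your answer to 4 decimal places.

-0.3227

r = (nΣgh − ΣgΣh) / √[(nΣg² − (Σg)²)(nΣh² − (Σh)²)]
Numerator: 20×13676 − 450×620 = -5480
Denominator: √[(221520 − 202500)(399560 − 384400)] = √[19020 × 15160] = 16980.6714
r = -5480 / 16980.6714 ≈ -0.3227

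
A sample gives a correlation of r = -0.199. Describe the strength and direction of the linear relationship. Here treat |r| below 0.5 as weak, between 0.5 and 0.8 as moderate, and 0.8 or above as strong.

weak negative

r = -0.199 < 0 so the relationship is negative.
|r| = 0.199, which falls in the weak range.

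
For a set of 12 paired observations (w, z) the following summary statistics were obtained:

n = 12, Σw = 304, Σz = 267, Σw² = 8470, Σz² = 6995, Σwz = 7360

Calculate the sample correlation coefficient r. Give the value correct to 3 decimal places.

r = (nΣwz − ΣwΣz) / √[(nΣw² − (Σw)²)(nΣz² − (Σz)²)]
Numerator: 12×7360 − 304×267 = 7152
Denominator: √[(101640 − 92416)(83940 − 71289)] = √[9224 × 12651] = 10802.4453
r = 7152 / 10802.4453 ≈ 0.662

0.662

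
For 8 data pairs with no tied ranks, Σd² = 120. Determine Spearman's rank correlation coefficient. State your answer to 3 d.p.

ρ = 1 − 6Σd² / [n(n²−1)] = 1 − 6×120 / (8×63)
  = 1 − 720/504 = 1 − 1.4286 ≈ -0.429

-0.429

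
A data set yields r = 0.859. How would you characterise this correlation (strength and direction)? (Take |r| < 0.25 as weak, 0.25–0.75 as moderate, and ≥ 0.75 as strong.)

r = 0.859 > 0 so the relationship is positive.
|r| = 0.859, which falls in the strong range.

strong positive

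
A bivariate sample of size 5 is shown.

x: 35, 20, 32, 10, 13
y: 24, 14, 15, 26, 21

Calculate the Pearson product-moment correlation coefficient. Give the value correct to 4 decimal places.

n = 5, Σx = 110, Σy = 100, Σx² = 2918, Σy² = 2114, Σxy = 2133
nΣxy − ΣxΣy = 10665 − 11000 = -335
nΣx² − (Σx)² = 14590 − 12100 = 2490; nΣy² − (Σy)² = 10570 − 10000 = 570
r = -335 / √(2490 × 570) = -335 / 1191.3438 ≈ -0.2812

-0.2812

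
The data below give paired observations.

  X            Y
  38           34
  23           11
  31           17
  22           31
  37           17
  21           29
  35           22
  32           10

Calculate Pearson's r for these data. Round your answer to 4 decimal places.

-0.0599

n = 8, ΣX = 239, ΣY = 171, ΣX² = 7477, ΣY² = 4241, ΣXY = 5082
nΣXY − ΣXΣY = 40656 − 40869 = -213
nΣX² − (ΣX)² = 59816 − 57121 = 2695; nΣY² − (ΣY)² = 33928 − 29241 = 4687
r = -213 / √(2695 × 4687) = -213 / 3554.0772 ≈ -0.0599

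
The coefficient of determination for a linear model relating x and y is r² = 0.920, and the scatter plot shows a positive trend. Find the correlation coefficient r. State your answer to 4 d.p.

|r| = √0.920 = 0.9592
The association is positive, so r = 0.9592.

0.9592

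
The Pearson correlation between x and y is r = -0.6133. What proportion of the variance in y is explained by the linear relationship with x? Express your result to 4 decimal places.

r² = (-0.6133)² = 0.3761

0.3761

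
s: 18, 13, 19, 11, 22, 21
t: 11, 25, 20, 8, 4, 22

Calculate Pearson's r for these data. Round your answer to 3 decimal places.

n = 6, Σs = 104, Σt = 90, Σs² = 1900, Σt² = 1710, Σst = 1541
nΣst − ΣsΣt = 9246 − 9360 = -114
nΣs² − (Σs)² = 11400 − 10816 = 584; nΣt² − (Σt)² = 10260 − 8100 = 2160
r = -114 / √(584 × 2160) = -114 / 1123.1385 ≈ -0.102

-0.102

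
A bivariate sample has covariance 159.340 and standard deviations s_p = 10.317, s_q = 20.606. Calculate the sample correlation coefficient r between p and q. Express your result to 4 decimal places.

0.7495

r = Cov(p,q) / (s_p · s_q) = 159.340 / (10.317 × 20.606)
  = 159.340 / 212.5921 ≈ 0.7495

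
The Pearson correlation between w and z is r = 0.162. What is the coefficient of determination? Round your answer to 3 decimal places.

r² = (0.162)² = 0.026

0.026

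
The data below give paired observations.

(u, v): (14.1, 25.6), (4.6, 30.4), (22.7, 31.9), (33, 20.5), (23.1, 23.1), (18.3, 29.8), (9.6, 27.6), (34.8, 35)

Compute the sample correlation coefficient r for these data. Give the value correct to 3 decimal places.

n = 8, Σu = 160.2, Σv = 223.9, Σu² = 3995.96, Σv² = 6425.79, Σuv = 4463.34
nΣuv − ΣuΣv = 35706.72 − 35868.78 = -162.06
nΣu² − (Σu)² = 31967.68 − 25664.04 = 6303.64; nΣv² − (Σv)² = 51406.32 − 50131.21 = 1275.11
r = -162.06 / √(6303.64 × 1275.11) = -162.06 / 2835.1075 ≈ -0.057

-0.057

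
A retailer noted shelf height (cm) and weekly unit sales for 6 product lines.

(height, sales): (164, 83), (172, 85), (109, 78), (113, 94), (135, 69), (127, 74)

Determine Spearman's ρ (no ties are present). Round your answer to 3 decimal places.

0.086

Rank height: 5, 6, 1, 2, 4, 3
Rank sales: 4, 5, 3, 6, 1, 2
d = rank(height) − rank(sales): 1, 1, -2, -4, 3, 1; Σd² = 32
ρ = 1 − 6Σd² / [n(n²−1)] = 1 − 6×32 / (6×35) = 1 − 192/210 ≈ 0.086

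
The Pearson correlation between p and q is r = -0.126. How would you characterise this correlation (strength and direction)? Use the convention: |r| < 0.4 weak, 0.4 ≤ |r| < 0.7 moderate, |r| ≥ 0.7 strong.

r = -0.126 < 0 so the relationship is negative.
|r| = 0.126, which falls in the weak range.

weak negative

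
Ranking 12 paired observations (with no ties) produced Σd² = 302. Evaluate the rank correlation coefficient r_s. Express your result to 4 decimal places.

-0.0559

ρ = 1 − 6Σd² / [n(n²−1)] = 1 − 6×302 / (12×143)
  = 1 − 1812/1716 = 1 − 1.05594 ≈ -0.0559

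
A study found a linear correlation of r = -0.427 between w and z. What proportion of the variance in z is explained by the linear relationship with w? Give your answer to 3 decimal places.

r² = (-0.427)² = 0.182

0.182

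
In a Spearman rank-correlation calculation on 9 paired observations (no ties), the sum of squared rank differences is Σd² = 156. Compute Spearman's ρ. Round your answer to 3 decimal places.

ρ = 1 − 6Σd² / [n(n²−1)] = 1 − 6×156 / (9×80)
  = 1 − 936/720 = 1 − 1.3000 ≈ -0.300

-0.300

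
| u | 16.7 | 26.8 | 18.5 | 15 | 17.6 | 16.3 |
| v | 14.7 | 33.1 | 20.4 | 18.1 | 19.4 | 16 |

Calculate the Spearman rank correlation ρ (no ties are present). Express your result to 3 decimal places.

0.771

Rank u: 3, 6, 5, 1, 4, 2
Rank v: 1, 6, 5, 3, 4, 2
d = rank(u) − rank(v): 2, 0, 0, -2, 0, 0; Σd² = 8
ρ = 1 − 6Σd² / [n(n²−1)] = 1 − 6×8 / (6×35) = 1 − 48/210 ≈ 0.771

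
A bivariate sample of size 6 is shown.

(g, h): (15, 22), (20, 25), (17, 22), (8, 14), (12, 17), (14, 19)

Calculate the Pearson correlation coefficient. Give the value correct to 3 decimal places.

n = 6, Σg = 86, Σh = 119, Σg² = 1318, Σh² = 2439, Σgh = 1786
nΣgh − ΣgΣh = 10716 − 10234 = 482
nΣg² − (Σg)² = 7908 − 7396 = 512; nΣh² − (Σh)² = 14634 − 14161 = 473
r = 482 / √(512 × 473) = 482 / 492.1138 ≈ 0.979

0.979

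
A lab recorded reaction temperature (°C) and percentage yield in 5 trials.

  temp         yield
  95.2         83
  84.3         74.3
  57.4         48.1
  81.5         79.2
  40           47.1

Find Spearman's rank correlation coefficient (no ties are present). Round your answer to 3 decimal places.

0.900

Rank temp: 5, 4, 2, 3, 1
Rank yield: 5, 3, 2, 4, 1
d = rank(temp) − rank(yield): 0, 1, 0, -1, 0; Σd² = 2
ρ = 1 − 6Σd² / [n(n²−1)] = 1 − 6×2 / (5×24) = 1 − 12/120 ≈ 0.900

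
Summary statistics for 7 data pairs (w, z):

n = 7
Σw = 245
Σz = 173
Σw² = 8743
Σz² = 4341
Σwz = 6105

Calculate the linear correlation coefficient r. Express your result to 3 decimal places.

r = (nΣwz − ΣwΣz) / √[(nΣw² − (Σw)²)(nΣz² − (Σz)²)]
Numerator: 7×6105 − 245×173 = 350
Denominator: √[(61201 − 60025)(30387 − 29929)] = √[1176 × 458] = 733.8992
r = 350 / 733.8992 ≈ 0.477

0.477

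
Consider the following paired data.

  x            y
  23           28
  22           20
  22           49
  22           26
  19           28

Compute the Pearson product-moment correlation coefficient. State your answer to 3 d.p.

n = 5, Σx = 108, Σy = 151, Σx² = 2342, Σy² = 5045, Σxy = 3266
nΣxy − ΣxΣy = 16330 − 16308 = 22
nΣx² − (Σx)² = 11710 − 11664 = 46; nΣy² − (Σy)² = 25225 − 22801 = 2424
r = 22 / √(46 × 2424) = 22 / 333.9221 ≈ 0.066

0.066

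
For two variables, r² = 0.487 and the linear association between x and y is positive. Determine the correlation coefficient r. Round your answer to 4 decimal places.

|r| = √0.487 = 0.6979
The association is positive, so r = 0.6979.

0.6979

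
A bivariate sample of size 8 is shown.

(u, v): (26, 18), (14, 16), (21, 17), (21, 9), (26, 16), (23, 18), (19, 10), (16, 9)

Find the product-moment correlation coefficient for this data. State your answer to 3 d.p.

n = 8, Σu = 166, Σv = 113, Σu² = 3576, Σv² = 1711, Σuv = 2402
nΣuv − ΣuΣv = 19216 − 18758 = 458
nΣu² − (Σu)² = 28608 − 27556 = 1052; nΣv² − (Σv)² = 13688 − 12769 = 919
r = 458 / √(1052 × 919) = 458 / 983.2538 ≈ 0.466

0.466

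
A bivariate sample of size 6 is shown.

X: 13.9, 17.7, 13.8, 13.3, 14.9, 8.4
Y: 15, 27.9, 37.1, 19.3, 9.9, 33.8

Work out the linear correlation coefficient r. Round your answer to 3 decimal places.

n = 6, ΣX = 82, ΣY = 143, ΣX² = 1166.4, ΣY² = 3992.76, ΣXY = 1902.43
nΣXY − ΣXΣY = 11414.58 − 11726 = -311.42
nΣX² − (ΣX)² = 6998.4 − 6724 = 274.4; nΣY² − (ΣY)² = 23956.56 − 20449 = 3507.56
r = -311.42 / √(274.4 × 3507.56) = -311.42 / 981.0578 ≈ -0.317

-0.317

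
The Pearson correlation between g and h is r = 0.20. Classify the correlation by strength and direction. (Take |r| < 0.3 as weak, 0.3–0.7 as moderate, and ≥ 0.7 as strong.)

weak positive

r = 0.20 > 0 so the relationship is positive.
|r| = 0.20, which falls in the weak range.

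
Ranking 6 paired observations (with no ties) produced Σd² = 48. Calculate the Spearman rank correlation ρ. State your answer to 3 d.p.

ρ = 1 − 6Σd² / [n(n²−1)] = 1 − 6×48 / (6×35)
  = 1 − 288/210 = 1 − 1.3714 ≈ -0.371

-0.371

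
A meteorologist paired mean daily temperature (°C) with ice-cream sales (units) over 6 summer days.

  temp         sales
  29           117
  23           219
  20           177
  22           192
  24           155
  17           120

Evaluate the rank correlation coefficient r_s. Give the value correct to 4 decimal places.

-0.2000

Rank temp: 6, 4, 2, 3, 5, 1
Rank sales: 1, 6, 4, 5, 3, 2
d = rank(temp) − rank(sales): 5, -2, -2, -2, 2, -1; Σd² = 42
ρ = 1 − 6Σd² / [n(n²−1)] = 1 − 6×42 / (6×35) = 1 − 252/210 ≈ -0.2000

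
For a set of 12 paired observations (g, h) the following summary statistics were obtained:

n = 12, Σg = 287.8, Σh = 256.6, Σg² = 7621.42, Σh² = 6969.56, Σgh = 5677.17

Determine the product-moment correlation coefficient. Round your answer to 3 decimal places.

-0.462

r = (nΣgh − ΣgΣh) / √[(nΣg² − (Σg)²)(nΣh² − (Σh)²)]
Numerator: 12×5677.17 − 287.8×256.6 = -5723.44
Denominator: √[(91457.04 − 82828.84)(83634.72 − 65843.56)] = √[8628.2 × 17791.16] = 12389.7412
r = -5723.44 / 12389.7412 ≈ -0.462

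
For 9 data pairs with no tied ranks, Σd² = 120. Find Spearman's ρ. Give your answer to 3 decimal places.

0.000

ρ = 1 − 6Σd² / [n(n²−1)] = 1 − 6×120 / (9×80)
  = 1 − 720/720 = 1 − 1.0000 ≈ 0.000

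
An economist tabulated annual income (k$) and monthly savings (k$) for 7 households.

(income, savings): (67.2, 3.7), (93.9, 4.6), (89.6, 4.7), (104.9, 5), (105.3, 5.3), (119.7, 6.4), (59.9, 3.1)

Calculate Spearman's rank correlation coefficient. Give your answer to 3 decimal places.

0.964

Rank income: 2, 4, 3, 5, 6, 7, 1
Rank savings: 2, 3, 4, 5, 6, 7, 1
d = rank(income) − rank(savings): 0, 1, -1, 0, 0, 0, 0; Σd² = 2
ρ = 1 − 6Σd² / [n(n²−1)] = 1 − 6×2 / (7×48) = 1 − 12/336 ≈ 0.964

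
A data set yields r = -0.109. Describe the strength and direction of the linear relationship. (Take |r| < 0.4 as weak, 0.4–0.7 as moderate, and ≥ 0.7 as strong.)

r = -0.109 < 0 so the relationship is negative.
|r| = 0.109, which falls in the weak range.

weak negative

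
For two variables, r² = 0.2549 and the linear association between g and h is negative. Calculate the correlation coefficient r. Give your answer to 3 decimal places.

-0.505

|r| = √0.2549 = 0.505
The association is negative, so r = −0.505.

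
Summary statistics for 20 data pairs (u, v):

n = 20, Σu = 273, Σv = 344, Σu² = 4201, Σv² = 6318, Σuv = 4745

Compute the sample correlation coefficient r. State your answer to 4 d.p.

0.1132

r = (nΣuv − ΣuΣv) / √[(nΣu² − (Σu)²)(nΣv² − (Σv)²)]
Numerator: 20×4745 − 273×344 = 988
Denominator: √[(84020 − 74529)(126360 − 118336)] = √[9491 × 8024] = 8726.7281
r = 988 / 8726.7281 ≈ 0.1132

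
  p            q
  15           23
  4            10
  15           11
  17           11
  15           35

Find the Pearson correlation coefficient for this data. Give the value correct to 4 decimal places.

n = 5, Σp = 66, Σq = 90, Σp² = 980, Σq² = 2096, Σpq = 1262
nΣpq − ΣpΣq = 6310 − 5940 = 370
nΣp² − (Σp)² = 4900 − 4356 = 544; nΣq² − (Σq)² = 10480 − 8100 = 2380
r = 370 / √(544 × 2380) = 370 / 1137.8576 ≈ 0.3252

0.3252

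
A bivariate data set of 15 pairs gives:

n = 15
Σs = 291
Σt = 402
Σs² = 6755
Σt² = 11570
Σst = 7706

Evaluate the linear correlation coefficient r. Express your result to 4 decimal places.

r = (nΣst − ΣsΣt) / √[(nΣs² − (Σs)²)(nΣt² − (Σt)²)]
Numerator: 15×7706 − 291×402 = -1392
Denominator: √[(101325 − 84681)(173550 − 161604)] = √[16644 × 11946] = 14100.6817
r = -1392 / 14100.6817 ≈ -0.0987

-0.0987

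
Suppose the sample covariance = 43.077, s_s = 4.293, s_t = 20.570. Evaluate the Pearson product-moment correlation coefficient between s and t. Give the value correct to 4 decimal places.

r = Cov(s,t) / (s_s · s_t) = 43.077 / (4.293 × 20.570)
  = 43.077 / 88.3070 ≈ 0.4878

0.4878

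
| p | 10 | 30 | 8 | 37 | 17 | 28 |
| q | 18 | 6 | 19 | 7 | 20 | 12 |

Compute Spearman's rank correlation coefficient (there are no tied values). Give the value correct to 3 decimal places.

Rank p: 2, 5, 1, 6, 3, 4
Rank q: 4, 1, 5, 2, 6, 3
d = rank(p) − rank(q): -2, 4, -4, 4, -3, 1; Σd² = 62
ρ = 1 − 6Σd² / [n(n²−1)] = 1 − 6×62 / (6×35) = 1 − 372/210 ≈ -0.771

-0.771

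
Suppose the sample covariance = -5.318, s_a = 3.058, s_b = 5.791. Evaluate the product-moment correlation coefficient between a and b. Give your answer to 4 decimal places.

-0.3003

r = Cov(a,b) / (s_a · s_b) = -5.318 / (3.058 × 5.791)
  = -5.318 / 17.7089 ≈ -0.3003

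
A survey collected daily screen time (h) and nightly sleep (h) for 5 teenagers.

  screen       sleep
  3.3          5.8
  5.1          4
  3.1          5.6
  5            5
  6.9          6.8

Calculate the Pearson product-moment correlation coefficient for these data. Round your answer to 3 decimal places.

0.238

n = 5, Σx = 23.4, Σy = 27.2, Σx² = 119.12, Σy² = 152.24, Σxy = 128.82
nΣxy − ΣxΣy = 644.1 − 636.48 = 7.62
nΣx² − (Σx)² = 595.6 − 547.56 = 48.04; nΣy² − (Σy)² = 761.2 − 739.84 = 21.36
r = 7.62 / √(48.04 × 21.36) = 7.62 / 32.0333 ≈ 0.238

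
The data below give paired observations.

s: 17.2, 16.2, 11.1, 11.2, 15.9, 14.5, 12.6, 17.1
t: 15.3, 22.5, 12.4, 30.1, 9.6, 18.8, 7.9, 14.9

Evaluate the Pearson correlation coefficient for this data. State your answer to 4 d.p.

n = 8, Σs = 115.8, Σt = 131.5, Σs² = 1721.16, Σt² = 2530.13, Σst = 1881.99
nΣst − ΣsΣt = 15055.92 − 15227.7 = -171.78
nΣs² − (Σs)² = 13769.28 − 13409.64 = 359.64; nΣt² − (Σt)² = 20241.04 − 17292.25 = 2948.79
r = -171.78 / √(359.64 × 2948.79) = -171.78 / 1029.8072 ≈ -0.1668

-0.1668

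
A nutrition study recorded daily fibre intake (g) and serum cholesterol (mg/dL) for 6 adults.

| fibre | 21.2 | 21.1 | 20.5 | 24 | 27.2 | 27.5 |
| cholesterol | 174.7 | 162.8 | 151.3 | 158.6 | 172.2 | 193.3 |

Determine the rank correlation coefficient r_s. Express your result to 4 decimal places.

Rank fibre: 3, 2, 1, 4, 5, 6
Rank cholesterol: 5, 3, 1, 2, 4, 6
d = rank(fibre) − rank(cholesterol): -2, -1, 0, 2, 1, 0; Σd² = 10
ρ = 1 − 6Σd² / [n(n²−1)] = 1 − 6×10 / (6×35) = 1 − 60/210 ≈ 0.7143

0.7143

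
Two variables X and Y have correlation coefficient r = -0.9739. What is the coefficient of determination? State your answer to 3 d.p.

r² = (-0.9739)² = 0.948

0.948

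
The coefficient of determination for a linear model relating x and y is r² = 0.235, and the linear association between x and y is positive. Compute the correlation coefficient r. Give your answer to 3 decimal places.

0.485

|r| = √0.235 = 0.485
The association is positive, so r = 0.485.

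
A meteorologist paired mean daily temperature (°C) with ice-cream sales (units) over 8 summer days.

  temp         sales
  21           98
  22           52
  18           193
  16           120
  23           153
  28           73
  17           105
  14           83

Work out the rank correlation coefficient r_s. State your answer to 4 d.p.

-0.2143

Rank temp: 5, 6, 4, 2, 7, 8, 3, 1
Rank sales: 4, 1, 8, 6, 7, 2, 5, 3
d = rank(temp) − rank(sales): 1, 5, -4, -4, 0, 6, -2, -2; Σd² = 102
ρ = 1 − 6Σd² / [n(n²−1)] = 1 − 6×102 / (8×63) = 1 − 612/504 ≈ -0.2143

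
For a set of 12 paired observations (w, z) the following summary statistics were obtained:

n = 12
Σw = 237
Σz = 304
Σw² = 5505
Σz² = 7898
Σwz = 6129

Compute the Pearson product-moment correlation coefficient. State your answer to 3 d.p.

0.310

r = (nΣwz − ΣwΣz) / √[(nΣw² − (Σw)²)(nΣz² − (Σz)²)]
Numerator: 12×6129 − 237×304 = 1500
Denominator: √[(66060 − 56169)(94776 − 92416)] = √[9891 × 2360] = 4831.4346
r = 1500 / 4831.4346 ≈ 0.310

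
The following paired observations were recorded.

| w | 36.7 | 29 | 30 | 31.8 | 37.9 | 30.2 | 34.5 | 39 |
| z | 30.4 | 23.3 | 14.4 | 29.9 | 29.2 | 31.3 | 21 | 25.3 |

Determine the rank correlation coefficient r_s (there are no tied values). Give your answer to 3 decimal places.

0.238

Rank w: 6, 1, 2, 4, 7, 3, 5, 8
Rank z: 7, 3, 1, 6, 5, 8, 2, 4
d = rank(w) − rank(z): -1, -2, 1, -2, 2, -5, 3, 4; Σd² = 64
ρ = 1 − 6Σd² / [n(n²−1)] = 1 − 6×64 / (8×63) = 1 − 384/504 ≈ 0.238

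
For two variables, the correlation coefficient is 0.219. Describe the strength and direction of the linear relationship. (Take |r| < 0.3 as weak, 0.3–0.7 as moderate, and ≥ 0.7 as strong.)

weak positive

r = 0.219 > 0 so the relationship is positive.
|r| = 0.219, which falls in the weak range.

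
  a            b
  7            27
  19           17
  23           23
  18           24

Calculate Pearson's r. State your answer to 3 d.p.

n = 4, Σa = 67, Σb = 91, Σa² = 1263, Σb² = 2123, Σab = 1473
nΣab − ΣaΣb = 5892 − 6097 = -205
nΣa² − (Σa)² = 5052 − 4489 = 563; nΣb² − (Σb)² = 8492 − 8281 = 211
r = -205 / √(563 × 211) = -205 / 344.6636 ≈ -0.595

-0.595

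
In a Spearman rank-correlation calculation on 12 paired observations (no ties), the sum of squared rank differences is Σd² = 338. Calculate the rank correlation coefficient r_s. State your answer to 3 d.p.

ρ = 1 − 6Σd² / [n(n²−1)] = 1 − 6×338 / (12×143)
  = 1 − 2028/1716 = 1 − 1.1818 ≈ -0.182

-0.182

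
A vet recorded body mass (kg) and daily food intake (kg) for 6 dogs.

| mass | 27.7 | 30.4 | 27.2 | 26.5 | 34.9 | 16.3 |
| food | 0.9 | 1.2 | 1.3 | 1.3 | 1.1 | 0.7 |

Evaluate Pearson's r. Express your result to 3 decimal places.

0.601

n = 6, Σx = 163, Σy = 6.5, Σx² = 4617.24, Σy² = 7.33, Σxy = 181.02
nΣxy − ΣxΣy = 1086.12 − 1059.5 = 26.62
nΣx² − (Σx)² = 27703.44 − 26569 = 1134.44; nΣy² − (Σy)² = 43.98 − 42.25 = 1.73
r = 26.62 / √(1134.44 × 1.73) = 26.62 / 44.3010 ≈ 0.601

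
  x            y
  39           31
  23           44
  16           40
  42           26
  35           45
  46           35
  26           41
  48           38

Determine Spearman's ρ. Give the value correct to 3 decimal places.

Rank x: 5, 2, 1, 6, 4, 7, 3, 8
Rank y: 2, 7, 5, 1, 8, 3, 6, 4
d = rank(x) − rank(y): 3, -5, -4, 5, -4, 4, -3, 4; Σd² = 132
ρ = 1 − 6Σd² / [n(n²−1)] = 1 − 6×132 / (8×63) = 1 − 792/504 ≈ -0.571

-0.571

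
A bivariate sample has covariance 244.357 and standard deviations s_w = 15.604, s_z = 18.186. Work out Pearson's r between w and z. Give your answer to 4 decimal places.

0.8611

r = Cov(w,z) / (s_w · s_z) = 244.357 / (15.604 × 18.186)
  = 244.357 / 283.7743 ≈ 0.8611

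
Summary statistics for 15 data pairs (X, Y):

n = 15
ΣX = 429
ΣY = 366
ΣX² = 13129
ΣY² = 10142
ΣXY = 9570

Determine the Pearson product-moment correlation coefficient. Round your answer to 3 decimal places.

r = (nΣXY − ΣXΣY) / √[(nΣX² − (ΣX)²)(nΣY² − (ΣY)²)]
Numerator: 15×9570 − 429×366 = -13464
Denominator: √[(196935 − 184041)(152130 − 133956)] = √[12894 × 18174] = 15308.0226
r = -13464 / 15308.0226 ≈ -0.880

-0.880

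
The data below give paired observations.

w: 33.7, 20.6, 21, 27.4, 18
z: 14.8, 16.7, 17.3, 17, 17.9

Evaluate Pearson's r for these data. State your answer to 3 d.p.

-0.886

n = 5, Σw = 120.7, Σz = 83.7, Σw² = 3075.81, Σz² = 1406.63, Σwz = 1994.08
nΣwz − ΣwΣz = 9970.4 − 10102.59 = -132.19
nΣw² − (Σw)² = 15379.05 − 14568.49 = 810.56; nΣz² − (Σz)² = 7033.15 − 7005.69 = 27.46
r = -132.19 / √(810.56 × 27.46) = -132.19 / 149.1911 ≈ -0.886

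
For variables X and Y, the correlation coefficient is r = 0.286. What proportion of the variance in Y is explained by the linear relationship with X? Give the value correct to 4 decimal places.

0.0818

r² = (0.286)² = 0.0818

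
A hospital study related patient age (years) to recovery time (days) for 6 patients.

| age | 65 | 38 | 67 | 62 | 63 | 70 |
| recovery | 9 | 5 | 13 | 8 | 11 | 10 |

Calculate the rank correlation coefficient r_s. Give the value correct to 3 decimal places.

Rank age: 4, 1, 5, 2, 3, 6
Rank recovery: 3, 1, 6, 2, 5, 4
d = rank(age) − rank(recovery): 1, 0, -1, 0, -2, 2; Σd² = 10
ρ = 1 − 6Σd² / [n(n²−1)] = 1 − 6×10 / (6×35) = 1 − 60/210 ≈ 0.714

0.714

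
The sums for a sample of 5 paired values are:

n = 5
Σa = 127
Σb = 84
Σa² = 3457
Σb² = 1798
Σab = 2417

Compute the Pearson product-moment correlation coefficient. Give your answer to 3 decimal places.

0.948

r = (nΣab − ΣaΣb) / √[(nΣa² − (Σa)²)(nΣb² − (Σb)²)]
Numerator: 5×2417 − 127×84 = 1417
Denominator: √[(17285 − 16129)(8990 − 7056)] = √[1156 × 1934] = 1495.2271
r = 1417 / 1495.2271 ≈ 0.948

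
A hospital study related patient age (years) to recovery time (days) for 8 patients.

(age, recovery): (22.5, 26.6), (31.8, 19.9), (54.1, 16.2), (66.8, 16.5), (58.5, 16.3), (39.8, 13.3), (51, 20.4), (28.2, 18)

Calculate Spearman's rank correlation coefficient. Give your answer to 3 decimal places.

Rank age: 1, 3, 6, 8, 7, 4, 5, 2
Rank recovery: 8, 6, 2, 4, 3, 1, 7, 5
d = rank(age) − rank(recovery): -7, -3, 4, 4, 4, 3, -2, -3; Σd² = 128
ρ = 1 − 6Σd² / [n(n²−1)] = 1 − 6×128 / (8×63) = 1 − 768/504 ≈ -0.524

-0.524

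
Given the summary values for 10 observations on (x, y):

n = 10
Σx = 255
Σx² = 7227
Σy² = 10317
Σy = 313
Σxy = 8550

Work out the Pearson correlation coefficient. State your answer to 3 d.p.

0.926

r = (nΣxy − ΣxΣy) / √[(nΣx² − (Σx)²)(nΣy² − (Σy)²)]
Numerator: 10×8550 − 255×313 = 5685
Denominator: √[(72270 − 65025)(103170 − 97969)] = √[7245 × 5201] = 6138.5051
r = 5685 / 6138.5051 ≈ 0.926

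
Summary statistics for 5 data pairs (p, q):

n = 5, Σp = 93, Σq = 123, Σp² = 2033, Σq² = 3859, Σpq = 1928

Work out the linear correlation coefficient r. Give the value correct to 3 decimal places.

-0.716

r = (nΣpq − ΣpΣq) / √[(nΣp² − (Σp)²)(nΣq² − (Σq)²)]
Numerator: 5×1928 − 93×123 = -1799
Denominator: √[(10165 − 8649)(19295 − 15129)] = √[1516 × 4166] = 2513.0969
r = -1799 / 2513.0969 ≈ -0.716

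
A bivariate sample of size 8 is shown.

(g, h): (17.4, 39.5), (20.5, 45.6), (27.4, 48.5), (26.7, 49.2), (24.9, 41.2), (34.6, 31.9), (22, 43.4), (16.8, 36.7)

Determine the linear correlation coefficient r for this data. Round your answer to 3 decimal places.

n = 8, Σg = 190.3, Σh = 336, Σg² = 4770.07, Σh² = 14358, Σgh = 7965.62
nΣgh − ΣgΣh = 63724.96 − 63940.8 = -215.84
nΣg² − (Σg)² = 38160.56 − 36214.09 = 1946.47; nΣh² − (Σh)² = 114864 − 112896 = 1968
r = -215.84 / √(1946.47 × 1968) = -215.84 / 1957.2054 ≈ -0.110

-0.110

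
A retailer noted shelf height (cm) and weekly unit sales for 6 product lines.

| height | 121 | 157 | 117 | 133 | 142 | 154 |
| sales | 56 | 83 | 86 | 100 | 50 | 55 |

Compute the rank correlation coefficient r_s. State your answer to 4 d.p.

Rank height: 2, 6, 1, 3, 4, 5
Rank sales: 3, 4, 5, 6, 1, 2
d = rank(height) − rank(sales): -1, 2, -4, -3, 3, 3; Σd² = 48
ρ = 1 − 6Σd² / [n(n²−1)] = 1 − 6×48 / (6×35) = 1 − 288/210 ≈ -0.3714

-0.3714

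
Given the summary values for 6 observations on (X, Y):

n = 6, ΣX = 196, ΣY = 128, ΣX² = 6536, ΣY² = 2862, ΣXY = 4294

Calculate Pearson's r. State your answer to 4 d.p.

r = (nΣXY − ΣXΣY) / √[(nΣX² − (ΣX)²)(nΣY² − (ΣY)²)]
Numerator: 6×4294 − 196×128 = 676
Denominator: √[(39216 − 38416)(17172 − 16384)] = √[800 × 788] = 793.9773
r = 676 / 793.9773 ≈ 0.8514

0.8514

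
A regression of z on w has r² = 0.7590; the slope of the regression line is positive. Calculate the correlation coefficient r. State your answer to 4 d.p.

0.8712

|r| = √0.7590 = 0.8712
The association is positive, so r = 0.8712.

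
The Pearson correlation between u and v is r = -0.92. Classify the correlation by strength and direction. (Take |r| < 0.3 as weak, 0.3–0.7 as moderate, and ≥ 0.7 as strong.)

r = -0.92 < 0 so the relationship is negative.
|r| = 0.92, which falls in the strong range.

strong negative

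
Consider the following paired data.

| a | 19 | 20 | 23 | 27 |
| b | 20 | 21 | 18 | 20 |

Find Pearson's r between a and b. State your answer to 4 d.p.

-0.2764

n = 4, Σa = 89, Σb = 79, Σa² = 2019, Σb² = 1565, Σab = 1754
nΣab − ΣaΣb = 7016 − 7031 = -15
nΣa² − (Σa)² = 8076 − 7921 = 155; nΣb² − (Σb)² = 6260 − 6241 = 19
r = -15 / √(155 × 19) = -15 / 54.2679 ≈ -0.2764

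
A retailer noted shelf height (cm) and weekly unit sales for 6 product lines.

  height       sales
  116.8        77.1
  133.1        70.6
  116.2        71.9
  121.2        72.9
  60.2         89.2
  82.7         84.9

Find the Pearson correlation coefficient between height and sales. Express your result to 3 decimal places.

n = 6, Σx = 630.2, Σy = 466.6, Σx² = 70013.06, Σy² = 36577.44, Σxy = 47983.47
nΣxy − ΣxΣy = 287900.82 − 294051.32 = -6150.5
nΣx² − (Σx)² = 420078.36 − 397152.04 = 22926.32; nΣy² − (Σy)² = 219464.64 − 217715.56 = 1749.08
r = -6150.5 / √(22926.32 × 1749.08) = -6150.5 / 6332.4535 ≈ -0.971

-0.971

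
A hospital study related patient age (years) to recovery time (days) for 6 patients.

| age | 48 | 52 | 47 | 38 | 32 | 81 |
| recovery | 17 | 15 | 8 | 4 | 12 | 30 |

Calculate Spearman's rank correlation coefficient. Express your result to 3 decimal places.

0.771

Rank age: 4, 5, 3, 2, 1, 6
Rank recovery: 5, 4, 2, 1, 3, 6
d = rank(age) − rank(recovery): -1, 1, 1, 1, -2, 0; Σd² = 8
ρ = 1 − 6Σd² / [n(n²−1)] = 1 − 6×8 / (6×35) = 1 − 48/210 ≈ 0.771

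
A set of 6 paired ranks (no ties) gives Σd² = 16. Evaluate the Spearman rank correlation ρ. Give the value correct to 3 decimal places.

0.543

ρ = 1 − 6Σd² / [n(n²−1)] = 1 − 6×16 / (6×35)
  = 1 − 96/210 = 1 − 0.4571 ≈ 0.543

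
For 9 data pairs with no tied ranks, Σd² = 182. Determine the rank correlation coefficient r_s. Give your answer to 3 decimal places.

-0.517

ρ = 1 − 6Σd² / [n(n²−1)] = 1 − 6×182 / (9×80)
  = 1 − 1092/720 = 1 − 1.5167 ≈ -0.517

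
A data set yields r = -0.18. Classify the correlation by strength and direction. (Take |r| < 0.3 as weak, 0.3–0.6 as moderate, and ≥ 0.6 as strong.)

weak negative

r = -0.18 < 0 so the relationship is negative.
|r| = 0.18, which falls in the weak range.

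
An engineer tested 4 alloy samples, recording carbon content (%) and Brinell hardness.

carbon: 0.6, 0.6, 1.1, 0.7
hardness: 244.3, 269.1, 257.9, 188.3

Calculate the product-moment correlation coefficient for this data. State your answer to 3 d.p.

n = 4, Σx = 3, Σy = 959.6, Σx² = 2.42, Σy² = 234066.6, Σxy = 723.54
nΣxy − ΣxΣy = 2894.16 − 2878.8 = 15.36
nΣx² − (Σx)² = 9.68 − 9 = 0.68; nΣy² − (Σy)² = 936266.4 − 920832.16 = 15434.24
r = 15.36 / √(0.68 × 15434.24) = 15.36 / 102.4465 ≈ 0.150

0.150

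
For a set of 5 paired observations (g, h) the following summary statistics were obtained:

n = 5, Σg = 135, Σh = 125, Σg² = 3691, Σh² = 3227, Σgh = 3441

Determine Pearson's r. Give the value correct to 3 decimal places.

r = (nΣgh − ΣgΣh) / √[(nΣg² − (Σg)²)(nΣh² − (Σh)²)]
Numerator: 5×3441 − 135×125 = 330
Denominator: √[(18455 − 18225)(16135 − 15625)] = √[230 × 510] = 342.4909
r = 330 / 342.4909 ≈ 0.964

0.964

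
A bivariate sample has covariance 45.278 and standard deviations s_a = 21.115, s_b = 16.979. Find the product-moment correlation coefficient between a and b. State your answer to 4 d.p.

0.1263

r = Cov(a,b) / (s_a · s_b) = 45.278 / (21.115 × 16.979)
  = 45.278 / 358.5116 ≈ 0.1263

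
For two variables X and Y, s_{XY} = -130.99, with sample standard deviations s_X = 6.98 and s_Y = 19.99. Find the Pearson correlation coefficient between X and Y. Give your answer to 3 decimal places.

-0.939

r = Cov(X,Y) / (s_X · s_Y) = -130.99 / (6.98 × 19.99)
  = -130.99 / 139.5302 ≈ -0.939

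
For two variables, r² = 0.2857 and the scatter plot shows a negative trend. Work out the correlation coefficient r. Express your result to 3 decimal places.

|r| = √0.2857 = 0.535
The association is negative, so r = −0.535.

-0.535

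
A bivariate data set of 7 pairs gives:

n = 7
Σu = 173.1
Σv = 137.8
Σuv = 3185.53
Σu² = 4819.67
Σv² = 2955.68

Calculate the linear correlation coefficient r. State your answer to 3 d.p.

-0.614

r = (nΣuv − ΣuΣv) / √[(nΣu² − (Σu)²)(nΣv² − (Σv)²)]
Numerator: 7×3185.53 − 173.1×137.8 = -1554.47
Denominator: √[(33737.69 − 29963.61)(20689.76 − 18988.84)] = √[3774.08 × 1700.92] = 2533.6551
r = -1554.47 / 2533.6551 ≈ -0.614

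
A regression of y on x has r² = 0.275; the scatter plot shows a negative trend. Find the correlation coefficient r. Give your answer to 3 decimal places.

|r| = √0.275 = 0.524
The association is negative, so r = −0.524.

-0.524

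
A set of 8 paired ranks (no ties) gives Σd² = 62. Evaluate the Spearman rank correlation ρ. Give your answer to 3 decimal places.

0.262

ρ = 1 − 6Σd² / [n(n²−1)] = 1 − 6×62 / (8×63)
  = 1 − 372/504 = 1 − 0.7381 ≈ 0.262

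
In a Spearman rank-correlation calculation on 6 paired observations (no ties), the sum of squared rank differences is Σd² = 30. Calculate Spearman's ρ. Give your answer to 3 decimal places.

ρ = 1 − 6Σd² / [n(n²−1)] = 1 − 6×30 / (6×35)
  = 1 − 180/210 = 1 − 0.8571 ≈ 0.143

0.143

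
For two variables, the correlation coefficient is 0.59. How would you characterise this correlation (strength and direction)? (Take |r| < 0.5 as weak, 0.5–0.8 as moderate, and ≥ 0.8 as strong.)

r = 0.59 > 0 so the relationship is positive.
|r| = 0.59, which falls in the moderate range.

moderate positive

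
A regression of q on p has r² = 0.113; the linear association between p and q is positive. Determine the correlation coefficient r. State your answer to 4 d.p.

0.3362

|r| = √0.113 = 0.3362
The association is positive, so r = 0.3362.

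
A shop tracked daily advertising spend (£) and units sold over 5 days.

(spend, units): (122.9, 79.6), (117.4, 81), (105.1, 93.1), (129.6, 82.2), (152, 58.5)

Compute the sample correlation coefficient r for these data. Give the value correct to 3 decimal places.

n = 5, Σx = 627, Σy = 394.4, Σx² = 79833.34, Σy² = 31743.86, Σxy = 48622.17
nΣxy − ΣxΣy = 243110.85 − 247288.8 = -4177.95
nΣx² − (Σx)² = 399166.7 − 393129 = 6037.7; nΣy² − (Σy)² = 158719.3 − 155551.36 = 3167.94
r = -4177.95 / √(6037.7 × 3167.94) = -4177.95 / 4373.4507 ≈ -0.955

-0.955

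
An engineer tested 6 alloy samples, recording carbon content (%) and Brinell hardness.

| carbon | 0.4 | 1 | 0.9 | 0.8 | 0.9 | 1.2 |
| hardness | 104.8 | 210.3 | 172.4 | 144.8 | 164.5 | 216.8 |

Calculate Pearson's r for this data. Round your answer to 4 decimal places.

n = 6, Σx = 5.2, Σy = 1013.6, Σx² = 4.86, Σy² = 179960.42, Σxy = 931.43
nΣxy − ΣxΣy = 5588.58 − 5270.72 = 317.86
nΣx² − (Σx)² = 29.16 − 27.04 = 2.12; nΣy² − (Σy)² = 1079762.52 − 1027384.96 = 52377.56
r = 317.86 / √(2.12 × 52377.56) = 317.86 / 333.2273 ≈ 0.9539

0.9539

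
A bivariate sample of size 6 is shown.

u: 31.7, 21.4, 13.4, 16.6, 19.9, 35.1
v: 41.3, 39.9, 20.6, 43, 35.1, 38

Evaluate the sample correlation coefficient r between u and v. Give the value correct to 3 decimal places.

0.485

n = 6, Σu = 138.1, Σv = 217.9, Σu² = 3545.99, Σv² = 8247.07, Σuv = 5185.2
nΣuv − ΣuΣv = 31111.2 − 30091.99 = 1019.21
nΣu² − (Σu)² = 21275.94 − 19071.61 = 2204.33; nΣv² − (Σv)² = 49482.42 − 47480.41 = 2002.01
r = 1019.21 / √(2204.33 × 2002.01) = 1019.21 / 2100.7358 ≈ 0.485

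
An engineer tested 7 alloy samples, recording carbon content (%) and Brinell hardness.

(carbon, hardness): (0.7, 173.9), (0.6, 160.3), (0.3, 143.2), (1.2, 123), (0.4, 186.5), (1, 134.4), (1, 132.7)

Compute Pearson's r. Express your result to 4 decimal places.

-0.6913

n = 7, Σx = 5.2, Σy = 1054, Σx² = 4.54, Σy² = 162027.44, Σxy = 750.17
nΣxy − ΣxΣy = 5251.19 − 5480.8 = -229.61
nΣx² − (Σx)² = 31.78 − 27.04 = 4.74; nΣy² − (Σy)² = 1134192.08 − 1110916 = 23276.08
r = -229.61 / √(4.74 × 23276.08) = -229.61 / 332.1575 ≈ -0.6913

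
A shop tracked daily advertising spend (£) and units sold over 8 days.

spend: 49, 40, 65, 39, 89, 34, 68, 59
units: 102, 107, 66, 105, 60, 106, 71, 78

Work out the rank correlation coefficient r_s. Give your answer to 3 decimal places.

-0.905

Rank spend: 4, 3, 6, 2, 8, 1, 7, 5
Rank units: 5, 8, 2, 6, 1, 7, 3, 4
d = rank(spend) − rank(units): -1, -5, 4, -4, 7, -6, 4, 1; Σd² = 160
ρ = 1 − 6Σd² / [n(n²−1)] = 1 − 6×160 / (8×63) = 1 − 960/504 ≈ -0.905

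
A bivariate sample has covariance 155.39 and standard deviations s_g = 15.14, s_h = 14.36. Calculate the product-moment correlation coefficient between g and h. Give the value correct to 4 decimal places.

r = Cov(g,h) / (s_g · s_h) = 155.39 / (15.14 × 14.36)
  = 155.39 / 217.4104 ≈ 0.7147

0.7147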